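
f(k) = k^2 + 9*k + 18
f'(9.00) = 27.00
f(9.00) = 180.00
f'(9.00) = 27.00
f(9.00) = 180.00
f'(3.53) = 16.06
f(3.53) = 62.23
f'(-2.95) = 3.10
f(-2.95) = 0.15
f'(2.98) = 14.96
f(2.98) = 53.70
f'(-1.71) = 5.58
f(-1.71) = 5.53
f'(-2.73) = 3.54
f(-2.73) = 0.88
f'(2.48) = 13.96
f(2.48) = 46.47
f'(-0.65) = 7.70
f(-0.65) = 12.57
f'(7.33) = 23.66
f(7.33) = 137.70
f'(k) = 2*k + 9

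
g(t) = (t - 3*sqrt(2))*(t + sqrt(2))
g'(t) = 2*t - 2*sqrt(2)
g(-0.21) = -5.36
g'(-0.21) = -3.25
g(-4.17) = 23.18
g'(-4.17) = -11.17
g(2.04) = -7.61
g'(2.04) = 1.25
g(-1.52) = 0.61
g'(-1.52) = -5.87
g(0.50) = -7.16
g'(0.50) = -1.83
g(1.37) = -8.00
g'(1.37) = -0.09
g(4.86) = 3.87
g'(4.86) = 6.89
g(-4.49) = 26.86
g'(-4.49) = -11.81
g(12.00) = 104.06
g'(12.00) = 21.17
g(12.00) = 104.06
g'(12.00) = 21.17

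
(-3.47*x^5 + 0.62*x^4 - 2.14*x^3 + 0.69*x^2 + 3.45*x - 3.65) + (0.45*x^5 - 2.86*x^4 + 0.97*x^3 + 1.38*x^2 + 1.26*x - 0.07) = -3.02*x^5 - 2.24*x^4 - 1.17*x^3 + 2.07*x^2 + 4.71*x - 3.72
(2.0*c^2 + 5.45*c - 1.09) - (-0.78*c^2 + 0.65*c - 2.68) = 2.78*c^2 + 4.8*c + 1.59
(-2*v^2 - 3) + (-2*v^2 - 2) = -4*v^2 - 5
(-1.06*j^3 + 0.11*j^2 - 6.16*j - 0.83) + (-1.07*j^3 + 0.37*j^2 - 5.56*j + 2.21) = -2.13*j^3 + 0.48*j^2 - 11.72*j + 1.38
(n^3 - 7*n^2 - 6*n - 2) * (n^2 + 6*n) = n^5 - n^4 - 48*n^3 - 38*n^2 - 12*n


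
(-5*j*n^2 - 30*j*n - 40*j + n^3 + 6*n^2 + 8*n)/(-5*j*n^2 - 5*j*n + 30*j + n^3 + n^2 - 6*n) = (n^2 + 6*n + 8)/(n^2 + n - 6)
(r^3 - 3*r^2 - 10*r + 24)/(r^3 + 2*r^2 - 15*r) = (r^3 - 3*r^2 - 10*r + 24)/(r*(r^2 + 2*r - 15))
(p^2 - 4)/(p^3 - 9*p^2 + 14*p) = (p + 2)/(p*(p - 7))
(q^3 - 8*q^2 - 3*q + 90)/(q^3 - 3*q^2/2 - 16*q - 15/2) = 2*(q - 6)/(2*q + 1)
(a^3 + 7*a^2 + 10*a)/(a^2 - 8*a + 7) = a*(a^2 + 7*a + 10)/(a^2 - 8*a + 7)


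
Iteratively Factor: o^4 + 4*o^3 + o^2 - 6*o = (o - 1)*(o^3 + 5*o^2 + 6*o) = o*(o - 1)*(o^2 + 5*o + 6) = o*(o - 1)*(o + 2)*(o + 3)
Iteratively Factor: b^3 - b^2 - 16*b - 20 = (b + 2)*(b^2 - 3*b - 10) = (b + 2)^2*(b - 5)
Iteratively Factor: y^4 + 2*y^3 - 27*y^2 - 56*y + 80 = (y + 4)*(y^3 - 2*y^2 - 19*y + 20) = (y - 1)*(y + 4)*(y^2 - y - 20) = (y - 5)*(y - 1)*(y + 4)*(y + 4)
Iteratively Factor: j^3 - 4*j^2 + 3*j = (j)*(j^2 - 4*j + 3) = j*(j - 1)*(j - 3)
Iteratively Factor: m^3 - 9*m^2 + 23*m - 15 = (m - 1)*(m^2 - 8*m + 15) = (m - 3)*(m - 1)*(m - 5)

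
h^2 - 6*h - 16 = (h - 8)*(h + 2)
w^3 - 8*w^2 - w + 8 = (w - 8)*(w - 1)*(w + 1)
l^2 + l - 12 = (l - 3)*(l + 4)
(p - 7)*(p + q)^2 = p^3 + 2*p^2*q - 7*p^2 + p*q^2 - 14*p*q - 7*q^2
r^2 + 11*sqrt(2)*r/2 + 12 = (r + 3*sqrt(2)/2)*(r + 4*sqrt(2))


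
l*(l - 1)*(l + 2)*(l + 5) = l^4 + 6*l^3 + 3*l^2 - 10*l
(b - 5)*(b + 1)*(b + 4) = b^3 - 21*b - 20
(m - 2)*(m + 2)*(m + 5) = m^3 + 5*m^2 - 4*m - 20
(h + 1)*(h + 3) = h^2 + 4*h + 3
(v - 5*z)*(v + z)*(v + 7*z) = v^3 + 3*v^2*z - 33*v*z^2 - 35*z^3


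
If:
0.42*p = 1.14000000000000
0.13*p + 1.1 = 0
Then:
No Solution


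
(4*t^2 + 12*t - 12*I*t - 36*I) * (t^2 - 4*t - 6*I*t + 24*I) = 4*t^4 - 4*t^3 - 36*I*t^3 - 120*t^2 + 36*I*t^2 + 72*t + 432*I*t + 864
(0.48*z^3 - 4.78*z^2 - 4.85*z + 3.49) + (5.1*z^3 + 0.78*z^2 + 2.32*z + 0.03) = 5.58*z^3 - 4.0*z^2 - 2.53*z + 3.52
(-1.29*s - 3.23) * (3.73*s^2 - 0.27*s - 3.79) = -4.8117*s^3 - 11.6996*s^2 + 5.7612*s + 12.2417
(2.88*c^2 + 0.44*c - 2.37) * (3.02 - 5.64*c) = -16.2432*c^3 + 6.216*c^2 + 14.6956*c - 7.1574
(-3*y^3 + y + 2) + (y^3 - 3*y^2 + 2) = -2*y^3 - 3*y^2 + y + 4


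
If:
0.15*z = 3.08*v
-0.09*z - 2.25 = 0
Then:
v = -1.22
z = -25.00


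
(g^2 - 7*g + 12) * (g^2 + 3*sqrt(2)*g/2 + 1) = g^4 - 7*g^3 + 3*sqrt(2)*g^3/2 - 21*sqrt(2)*g^2/2 + 13*g^2 - 7*g + 18*sqrt(2)*g + 12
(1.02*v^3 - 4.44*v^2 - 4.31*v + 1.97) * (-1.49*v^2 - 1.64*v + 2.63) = -1.5198*v^5 + 4.9428*v^4 + 16.3861*v^3 - 7.5441*v^2 - 14.5661*v + 5.1811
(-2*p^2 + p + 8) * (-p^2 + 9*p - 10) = 2*p^4 - 19*p^3 + 21*p^2 + 62*p - 80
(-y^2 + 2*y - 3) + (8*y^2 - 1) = 7*y^2 + 2*y - 4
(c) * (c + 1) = c^2 + c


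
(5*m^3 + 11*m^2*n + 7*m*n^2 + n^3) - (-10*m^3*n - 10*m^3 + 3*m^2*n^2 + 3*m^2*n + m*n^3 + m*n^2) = 10*m^3*n + 15*m^3 - 3*m^2*n^2 + 8*m^2*n - m*n^3 + 6*m*n^2 + n^3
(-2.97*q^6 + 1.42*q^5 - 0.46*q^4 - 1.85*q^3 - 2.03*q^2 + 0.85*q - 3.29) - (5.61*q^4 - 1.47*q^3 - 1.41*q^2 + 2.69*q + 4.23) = -2.97*q^6 + 1.42*q^5 - 6.07*q^4 - 0.38*q^3 - 0.62*q^2 - 1.84*q - 7.52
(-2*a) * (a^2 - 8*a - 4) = -2*a^3 + 16*a^2 + 8*a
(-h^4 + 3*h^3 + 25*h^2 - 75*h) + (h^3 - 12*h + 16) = -h^4 + 4*h^3 + 25*h^2 - 87*h + 16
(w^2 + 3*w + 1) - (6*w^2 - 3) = -5*w^2 + 3*w + 4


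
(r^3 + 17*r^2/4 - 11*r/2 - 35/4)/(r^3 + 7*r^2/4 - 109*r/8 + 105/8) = 2*(r + 1)/(2*r - 3)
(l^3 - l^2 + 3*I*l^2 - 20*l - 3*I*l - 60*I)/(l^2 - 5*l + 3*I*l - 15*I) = l + 4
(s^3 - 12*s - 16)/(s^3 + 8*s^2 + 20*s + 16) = (s - 4)/(s + 4)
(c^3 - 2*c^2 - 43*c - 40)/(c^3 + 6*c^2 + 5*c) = (c - 8)/c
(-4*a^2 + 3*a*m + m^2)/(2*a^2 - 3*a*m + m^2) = (-4*a - m)/(2*a - m)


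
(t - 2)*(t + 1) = t^2 - t - 2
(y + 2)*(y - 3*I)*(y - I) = y^3 + 2*y^2 - 4*I*y^2 - 3*y - 8*I*y - 6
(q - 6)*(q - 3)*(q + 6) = q^3 - 3*q^2 - 36*q + 108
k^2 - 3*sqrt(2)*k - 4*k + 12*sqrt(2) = (k - 4)*(k - 3*sqrt(2))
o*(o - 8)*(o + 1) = o^3 - 7*o^2 - 8*o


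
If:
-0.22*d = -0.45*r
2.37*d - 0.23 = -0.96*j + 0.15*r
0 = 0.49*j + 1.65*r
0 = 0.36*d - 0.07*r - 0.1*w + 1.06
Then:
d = 0.32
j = -0.53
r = 0.16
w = 11.65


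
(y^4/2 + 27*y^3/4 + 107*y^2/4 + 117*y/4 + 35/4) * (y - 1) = y^5/2 + 25*y^4/4 + 20*y^3 + 5*y^2/2 - 41*y/2 - 35/4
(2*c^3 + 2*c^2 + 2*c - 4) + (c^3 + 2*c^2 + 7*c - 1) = 3*c^3 + 4*c^2 + 9*c - 5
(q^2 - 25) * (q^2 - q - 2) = q^4 - q^3 - 27*q^2 + 25*q + 50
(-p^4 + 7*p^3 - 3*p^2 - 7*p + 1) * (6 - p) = p^5 - 13*p^4 + 45*p^3 - 11*p^2 - 43*p + 6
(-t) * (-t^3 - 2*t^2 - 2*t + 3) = t^4 + 2*t^3 + 2*t^2 - 3*t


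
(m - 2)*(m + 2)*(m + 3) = m^3 + 3*m^2 - 4*m - 12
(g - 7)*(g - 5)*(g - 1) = g^3 - 13*g^2 + 47*g - 35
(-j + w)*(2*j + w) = -2*j^2 + j*w + w^2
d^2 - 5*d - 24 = (d - 8)*(d + 3)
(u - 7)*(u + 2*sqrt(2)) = u^2 - 7*u + 2*sqrt(2)*u - 14*sqrt(2)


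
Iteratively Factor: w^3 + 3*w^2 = (w)*(w^2 + 3*w) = w*(w + 3)*(w)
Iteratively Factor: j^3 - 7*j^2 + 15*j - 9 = (j - 1)*(j^2 - 6*j + 9) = (j - 3)*(j - 1)*(j - 3)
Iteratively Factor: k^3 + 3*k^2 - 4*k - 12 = (k + 2)*(k^2 + k - 6) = (k + 2)*(k + 3)*(k - 2)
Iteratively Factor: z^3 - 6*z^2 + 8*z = (z - 4)*(z^2 - 2*z) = (z - 4)*(z - 2)*(z)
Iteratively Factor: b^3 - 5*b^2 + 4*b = (b - 1)*(b^2 - 4*b) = (b - 4)*(b - 1)*(b)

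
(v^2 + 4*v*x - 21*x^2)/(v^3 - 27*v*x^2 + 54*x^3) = (-v - 7*x)/(-v^2 - 3*v*x + 18*x^2)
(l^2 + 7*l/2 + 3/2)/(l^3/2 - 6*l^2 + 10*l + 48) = (2*l^2 + 7*l + 3)/(l^3 - 12*l^2 + 20*l + 96)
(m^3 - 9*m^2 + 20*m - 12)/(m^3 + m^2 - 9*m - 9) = (m^3 - 9*m^2 + 20*m - 12)/(m^3 + m^2 - 9*m - 9)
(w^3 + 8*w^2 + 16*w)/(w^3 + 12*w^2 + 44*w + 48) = w*(w + 4)/(w^2 + 8*w + 12)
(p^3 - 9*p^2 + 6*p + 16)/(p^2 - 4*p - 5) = (p^2 - 10*p + 16)/(p - 5)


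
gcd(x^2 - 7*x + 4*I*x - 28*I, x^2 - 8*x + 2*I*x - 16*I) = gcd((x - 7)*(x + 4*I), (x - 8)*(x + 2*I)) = 1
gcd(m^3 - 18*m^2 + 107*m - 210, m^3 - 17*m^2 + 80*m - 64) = 1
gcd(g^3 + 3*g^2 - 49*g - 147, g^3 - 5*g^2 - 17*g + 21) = g^2 - 4*g - 21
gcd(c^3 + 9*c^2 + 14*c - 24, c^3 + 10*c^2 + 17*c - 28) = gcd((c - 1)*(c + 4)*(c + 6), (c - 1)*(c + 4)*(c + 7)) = c^2 + 3*c - 4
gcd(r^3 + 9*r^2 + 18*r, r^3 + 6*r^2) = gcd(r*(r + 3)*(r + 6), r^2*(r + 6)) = r^2 + 6*r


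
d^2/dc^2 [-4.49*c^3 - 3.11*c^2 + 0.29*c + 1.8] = -26.94*c - 6.22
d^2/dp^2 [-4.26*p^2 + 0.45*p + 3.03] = -8.52000000000000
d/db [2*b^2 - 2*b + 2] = 4*b - 2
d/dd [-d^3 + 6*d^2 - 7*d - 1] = -3*d^2 + 12*d - 7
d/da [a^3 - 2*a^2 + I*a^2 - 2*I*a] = 3*a^2 + 2*a*(-2 + I) - 2*I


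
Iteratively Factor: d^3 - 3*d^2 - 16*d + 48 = (d + 4)*(d^2 - 7*d + 12) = (d - 4)*(d + 4)*(d - 3)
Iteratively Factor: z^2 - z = (z)*(z - 1)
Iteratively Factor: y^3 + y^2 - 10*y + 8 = (y - 2)*(y^2 + 3*y - 4) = (y - 2)*(y - 1)*(y + 4)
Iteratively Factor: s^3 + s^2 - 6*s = (s - 2)*(s^2 + 3*s) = s*(s - 2)*(s + 3)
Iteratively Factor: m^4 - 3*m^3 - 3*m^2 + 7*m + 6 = (m + 1)*(m^3 - 4*m^2 + m + 6) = (m - 2)*(m + 1)*(m^2 - 2*m - 3) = (m - 3)*(m - 2)*(m + 1)*(m + 1)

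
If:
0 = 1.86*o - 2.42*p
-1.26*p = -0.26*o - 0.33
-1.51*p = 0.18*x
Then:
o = 0.47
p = 0.36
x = -3.00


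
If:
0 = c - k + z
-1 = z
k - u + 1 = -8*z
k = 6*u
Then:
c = 47/5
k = 42/5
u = 7/5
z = -1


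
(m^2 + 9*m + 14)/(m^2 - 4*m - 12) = (m + 7)/(m - 6)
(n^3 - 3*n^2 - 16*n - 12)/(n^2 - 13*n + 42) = (n^2 + 3*n + 2)/(n - 7)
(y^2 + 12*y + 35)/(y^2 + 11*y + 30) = (y + 7)/(y + 6)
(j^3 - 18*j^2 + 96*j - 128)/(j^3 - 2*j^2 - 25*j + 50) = (j^2 - 16*j + 64)/(j^2 - 25)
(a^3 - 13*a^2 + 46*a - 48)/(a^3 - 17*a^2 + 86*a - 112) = (a - 3)/(a - 7)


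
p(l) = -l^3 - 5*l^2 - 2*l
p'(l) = -3*l^2 - 10*l - 2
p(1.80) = -25.63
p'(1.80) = -29.72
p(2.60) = -56.58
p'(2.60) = -48.28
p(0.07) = -0.16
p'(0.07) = -2.71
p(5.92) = -394.55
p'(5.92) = -166.34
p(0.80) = -5.31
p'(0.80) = -11.92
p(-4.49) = -1.30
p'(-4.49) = -17.58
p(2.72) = -62.56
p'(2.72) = -51.40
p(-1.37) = -4.07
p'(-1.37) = 6.07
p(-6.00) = 48.00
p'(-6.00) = -50.00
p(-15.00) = 2280.00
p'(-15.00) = -527.00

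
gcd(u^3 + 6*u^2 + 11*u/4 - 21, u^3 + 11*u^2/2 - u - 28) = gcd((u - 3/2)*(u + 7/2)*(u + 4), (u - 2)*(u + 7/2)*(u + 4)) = u^2 + 15*u/2 + 14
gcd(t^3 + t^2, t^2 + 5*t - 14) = 1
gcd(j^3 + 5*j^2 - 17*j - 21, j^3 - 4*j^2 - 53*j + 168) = j^2 + 4*j - 21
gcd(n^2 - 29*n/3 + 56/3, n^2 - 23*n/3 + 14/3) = n - 7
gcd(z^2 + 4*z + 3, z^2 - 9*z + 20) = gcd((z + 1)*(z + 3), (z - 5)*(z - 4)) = 1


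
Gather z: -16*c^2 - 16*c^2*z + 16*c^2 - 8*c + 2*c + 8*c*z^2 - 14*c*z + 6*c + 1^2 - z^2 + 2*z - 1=z^2*(8*c - 1) + z*(-16*c^2 - 14*c + 2)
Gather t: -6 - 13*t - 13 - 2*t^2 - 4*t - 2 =-2*t^2 - 17*t - 21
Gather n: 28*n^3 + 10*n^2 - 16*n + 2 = 28*n^3 + 10*n^2 - 16*n + 2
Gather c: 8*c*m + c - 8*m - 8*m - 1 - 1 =c*(8*m + 1) - 16*m - 2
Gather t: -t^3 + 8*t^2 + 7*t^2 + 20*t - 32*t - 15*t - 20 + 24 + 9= -t^3 + 15*t^2 - 27*t + 13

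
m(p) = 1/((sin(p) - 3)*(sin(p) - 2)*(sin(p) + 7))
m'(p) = -cos(p)/((sin(p) - 3)*(sin(p) - 2)*(sin(p) + 7)^2) - cos(p)/((sin(p) - 3)*(sin(p) - 2)^2*(sin(p) + 7)) - cos(p)/((sin(p) - 3)^2*(sin(p) - 2)*(sin(p) + 7)) = (-3*sin(p)^2 - 4*sin(p) + 29)*cos(p)/((sin(p) - 3)^2*(sin(p) - 2)^2*(sin(p) + 7)^2)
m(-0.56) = 0.02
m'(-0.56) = 0.01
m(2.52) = 0.04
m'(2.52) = -0.03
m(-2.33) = 0.02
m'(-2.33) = -0.01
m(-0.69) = 0.02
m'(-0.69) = 0.01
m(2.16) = 0.05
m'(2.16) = -0.03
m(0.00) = 0.02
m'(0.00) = 0.02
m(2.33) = 0.04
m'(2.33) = -0.03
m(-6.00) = 0.03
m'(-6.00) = 0.02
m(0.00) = 0.02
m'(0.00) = 0.02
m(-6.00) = 0.03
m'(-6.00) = 0.02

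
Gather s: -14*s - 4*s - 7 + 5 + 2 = -18*s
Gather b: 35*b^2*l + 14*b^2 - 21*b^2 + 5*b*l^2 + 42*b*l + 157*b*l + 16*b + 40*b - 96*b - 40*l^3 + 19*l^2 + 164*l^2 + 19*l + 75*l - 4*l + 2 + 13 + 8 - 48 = b^2*(35*l - 7) + b*(5*l^2 + 199*l - 40) - 40*l^3 + 183*l^2 + 90*l - 25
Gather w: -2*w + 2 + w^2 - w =w^2 - 3*w + 2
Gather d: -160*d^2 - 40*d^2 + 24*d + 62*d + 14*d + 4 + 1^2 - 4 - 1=-200*d^2 + 100*d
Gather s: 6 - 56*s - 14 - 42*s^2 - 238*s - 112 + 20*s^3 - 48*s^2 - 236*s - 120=20*s^3 - 90*s^2 - 530*s - 240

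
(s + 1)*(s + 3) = s^2 + 4*s + 3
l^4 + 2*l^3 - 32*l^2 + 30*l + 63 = (l - 3)^2*(l + 1)*(l + 7)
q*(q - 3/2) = q^2 - 3*q/2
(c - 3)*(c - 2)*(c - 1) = c^3 - 6*c^2 + 11*c - 6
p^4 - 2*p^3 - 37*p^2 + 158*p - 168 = (p - 4)*(p - 3)*(p - 2)*(p + 7)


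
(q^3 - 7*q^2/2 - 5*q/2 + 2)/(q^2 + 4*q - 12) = (2*q^3 - 7*q^2 - 5*q + 4)/(2*(q^2 + 4*q - 12))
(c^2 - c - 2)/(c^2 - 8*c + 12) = (c + 1)/(c - 6)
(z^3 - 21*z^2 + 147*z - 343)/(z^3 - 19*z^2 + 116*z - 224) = (z^2 - 14*z + 49)/(z^2 - 12*z + 32)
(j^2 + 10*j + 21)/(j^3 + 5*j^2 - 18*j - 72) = (j + 7)/(j^2 + 2*j - 24)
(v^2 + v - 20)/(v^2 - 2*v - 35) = (v - 4)/(v - 7)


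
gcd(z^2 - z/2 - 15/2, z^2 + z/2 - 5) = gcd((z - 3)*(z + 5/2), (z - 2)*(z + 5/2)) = z + 5/2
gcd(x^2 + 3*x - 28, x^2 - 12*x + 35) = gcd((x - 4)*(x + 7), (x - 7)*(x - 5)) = 1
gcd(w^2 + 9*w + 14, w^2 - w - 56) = w + 7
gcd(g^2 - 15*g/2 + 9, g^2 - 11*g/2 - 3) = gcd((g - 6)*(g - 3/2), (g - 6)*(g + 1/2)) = g - 6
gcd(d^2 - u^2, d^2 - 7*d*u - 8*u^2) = d + u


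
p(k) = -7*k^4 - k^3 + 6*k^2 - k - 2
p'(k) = -28*k^3 - 3*k^2 + 12*k - 1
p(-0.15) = -1.72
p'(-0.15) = -2.77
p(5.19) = -5064.25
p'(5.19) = -3933.88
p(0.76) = -2.07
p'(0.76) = -5.90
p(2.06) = -113.40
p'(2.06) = -233.78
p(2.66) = -331.48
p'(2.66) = -517.30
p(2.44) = -231.36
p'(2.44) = -396.33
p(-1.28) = -7.58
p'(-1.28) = 37.45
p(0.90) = -3.36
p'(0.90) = -13.04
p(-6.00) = -8636.00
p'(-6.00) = 5867.00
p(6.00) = -9080.00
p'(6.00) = -6085.00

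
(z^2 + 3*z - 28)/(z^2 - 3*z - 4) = (z + 7)/(z + 1)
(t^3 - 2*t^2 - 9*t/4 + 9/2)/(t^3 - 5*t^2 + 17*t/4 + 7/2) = (4*t^2 - 9)/(4*t^2 - 12*t - 7)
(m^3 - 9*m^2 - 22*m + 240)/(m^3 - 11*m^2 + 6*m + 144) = (m + 5)/(m + 3)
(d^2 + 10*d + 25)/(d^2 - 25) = (d + 5)/(d - 5)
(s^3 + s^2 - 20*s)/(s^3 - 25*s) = (s - 4)/(s - 5)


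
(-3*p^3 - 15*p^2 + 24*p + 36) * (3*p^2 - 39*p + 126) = -9*p^5 + 72*p^4 + 279*p^3 - 2718*p^2 + 1620*p + 4536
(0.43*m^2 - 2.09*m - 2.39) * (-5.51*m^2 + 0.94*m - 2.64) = -2.3693*m^4 + 11.9201*m^3 + 10.0691*m^2 + 3.271*m + 6.3096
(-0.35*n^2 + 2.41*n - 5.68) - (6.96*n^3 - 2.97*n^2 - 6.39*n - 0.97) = -6.96*n^3 + 2.62*n^2 + 8.8*n - 4.71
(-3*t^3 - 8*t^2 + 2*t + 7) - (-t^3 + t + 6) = -2*t^3 - 8*t^2 + t + 1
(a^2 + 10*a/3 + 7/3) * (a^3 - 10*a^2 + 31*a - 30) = a^5 - 20*a^4/3 + 50*a^2 - 83*a/3 - 70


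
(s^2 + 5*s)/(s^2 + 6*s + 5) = s/(s + 1)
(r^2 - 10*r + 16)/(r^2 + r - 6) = (r - 8)/(r + 3)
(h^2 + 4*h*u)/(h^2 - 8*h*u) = (h + 4*u)/(h - 8*u)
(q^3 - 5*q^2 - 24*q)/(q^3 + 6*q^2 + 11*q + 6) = q*(q - 8)/(q^2 + 3*q + 2)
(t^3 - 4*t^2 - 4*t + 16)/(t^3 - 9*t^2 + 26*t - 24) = (t + 2)/(t - 3)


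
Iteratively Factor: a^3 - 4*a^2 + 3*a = (a - 3)*(a^2 - a) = a*(a - 3)*(a - 1)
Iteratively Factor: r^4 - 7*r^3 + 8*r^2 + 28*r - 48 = (r - 3)*(r^3 - 4*r^2 - 4*r + 16) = (r - 3)*(r - 2)*(r^2 - 2*r - 8) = (r - 4)*(r - 3)*(r - 2)*(r + 2)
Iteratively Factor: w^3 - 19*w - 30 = (w + 3)*(w^2 - 3*w - 10) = (w - 5)*(w + 3)*(w + 2)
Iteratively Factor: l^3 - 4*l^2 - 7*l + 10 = (l + 2)*(l^2 - 6*l + 5) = (l - 1)*(l + 2)*(l - 5)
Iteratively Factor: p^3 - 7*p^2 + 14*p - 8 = (p - 4)*(p^2 - 3*p + 2) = (p - 4)*(p - 2)*(p - 1)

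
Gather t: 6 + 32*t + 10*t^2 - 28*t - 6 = 10*t^2 + 4*t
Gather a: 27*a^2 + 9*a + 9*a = 27*a^2 + 18*a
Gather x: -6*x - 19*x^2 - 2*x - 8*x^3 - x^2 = -8*x^3 - 20*x^2 - 8*x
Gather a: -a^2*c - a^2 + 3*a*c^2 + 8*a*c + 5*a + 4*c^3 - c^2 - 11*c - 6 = a^2*(-c - 1) + a*(3*c^2 + 8*c + 5) + 4*c^3 - c^2 - 11*c - 6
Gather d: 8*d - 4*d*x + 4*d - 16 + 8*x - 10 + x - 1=d*(12 - 4*x) + 9*x - 27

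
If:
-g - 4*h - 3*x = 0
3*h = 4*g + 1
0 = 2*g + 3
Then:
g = -3/2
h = -5/3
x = 49/18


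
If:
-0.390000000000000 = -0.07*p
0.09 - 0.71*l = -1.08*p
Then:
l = 8.60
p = 5.57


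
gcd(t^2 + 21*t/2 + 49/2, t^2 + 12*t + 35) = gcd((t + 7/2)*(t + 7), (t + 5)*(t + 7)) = t + 7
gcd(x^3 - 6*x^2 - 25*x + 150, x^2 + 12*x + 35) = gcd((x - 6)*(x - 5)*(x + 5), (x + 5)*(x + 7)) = x + 5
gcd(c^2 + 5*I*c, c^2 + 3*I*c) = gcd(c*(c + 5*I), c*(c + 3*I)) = c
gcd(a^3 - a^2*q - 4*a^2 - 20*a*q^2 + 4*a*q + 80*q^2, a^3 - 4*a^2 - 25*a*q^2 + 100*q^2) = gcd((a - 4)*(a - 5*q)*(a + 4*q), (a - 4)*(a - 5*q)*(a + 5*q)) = -a^2 + 5*a*q + 4*a - 20*q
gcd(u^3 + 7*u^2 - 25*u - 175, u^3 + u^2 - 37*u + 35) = u^2 + 2*u - 35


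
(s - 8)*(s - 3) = s^2 - 11*s + 24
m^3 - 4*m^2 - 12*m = m*(m - 6)*(m + 2)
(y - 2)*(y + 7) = y^2 + 5*y - 14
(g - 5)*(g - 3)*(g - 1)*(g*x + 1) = g^4*x - 9*g^3*x + g^3 + 23*g^2*x - 9*g^2 - 15*g*x + 23*g - 15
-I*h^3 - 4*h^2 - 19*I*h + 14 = (h - 7*I)*(h + 2*I)*(-I*h + 1)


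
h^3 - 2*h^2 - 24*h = h*(h - 6)*(h + 4)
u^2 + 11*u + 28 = (u + 4)*(u + 7)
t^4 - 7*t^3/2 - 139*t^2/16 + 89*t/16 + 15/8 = (t - 5)*(t - 3/4)*(t + 1/4)*(t + 2)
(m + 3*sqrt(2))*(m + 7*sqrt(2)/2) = m^2 + 13*sqrt(2)*m/2 + 21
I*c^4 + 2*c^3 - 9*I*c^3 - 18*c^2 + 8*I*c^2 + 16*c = c*(c - 8)*(c - 2*I)*(I*c - I)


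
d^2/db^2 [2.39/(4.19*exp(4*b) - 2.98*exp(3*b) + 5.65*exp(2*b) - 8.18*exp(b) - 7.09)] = ((-160.2256*exp(3*b) + 64.0998*exp(2*b) - 54.014*exp(b) + 19.5502)*(-4.19*exp(4*b) + 2.98*exp(3*b) - 5.65*exp(2*b) + 8.18*exp(b) + 7.09) - 2.39*(16.76*exp(3*b) - 8.94*exp(2*b) + 11.3*exp(b) - 8.18)*(33.52*exp(3*b) - 17.88*exp(2*b) + 22.6*exp(b) - 16.36)*exp(b))*exp(b)/(-4.19*exp(4*b) + 2.98*exp(3*b) - 5.65*exp(2*b) + 8.18*exp(b) + 7.09)^3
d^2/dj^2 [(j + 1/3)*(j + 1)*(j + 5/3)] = 6*j + 6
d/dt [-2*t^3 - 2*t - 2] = -6*t^2 - 2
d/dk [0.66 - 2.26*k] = -2.26000000000000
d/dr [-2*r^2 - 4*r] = -4*r - 4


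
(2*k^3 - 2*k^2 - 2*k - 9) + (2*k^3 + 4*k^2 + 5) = 4*k^3 + 2*k^2 - 2*k - 4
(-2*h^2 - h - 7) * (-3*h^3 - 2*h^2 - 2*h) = 6*h^5 + 7*h^4 + 27*h^3 + 16*h^2 + 14*h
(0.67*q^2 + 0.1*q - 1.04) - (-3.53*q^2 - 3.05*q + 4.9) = 4.2*q^2 + 3.15*q - 5.94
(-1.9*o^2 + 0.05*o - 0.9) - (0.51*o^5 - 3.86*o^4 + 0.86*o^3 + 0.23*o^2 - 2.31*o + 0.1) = -0.51*o^5 + 3.86*o^4 - 0.86*o^3 - 2.13*o^2 + 2.36*o - 1.0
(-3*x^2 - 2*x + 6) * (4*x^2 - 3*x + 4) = -12*x^4 + x^3 + 18*x^2 - 26*x + 24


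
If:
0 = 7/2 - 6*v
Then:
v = 7/12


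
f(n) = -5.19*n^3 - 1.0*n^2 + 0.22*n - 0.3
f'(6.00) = -572.30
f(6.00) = -1156.02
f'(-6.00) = -548.30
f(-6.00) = 1083.42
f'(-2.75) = -112.03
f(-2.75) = 99.47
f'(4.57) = -334.10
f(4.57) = -515.53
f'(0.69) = -8.57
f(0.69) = -2.33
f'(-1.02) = -13.94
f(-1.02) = 3.94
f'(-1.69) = -40.87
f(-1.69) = 21.52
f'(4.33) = -300.36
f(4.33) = -439.43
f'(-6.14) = -574.48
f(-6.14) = 1162.01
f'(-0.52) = -2.95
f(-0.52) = 0.04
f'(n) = -15.57*n^2 - 2.0*n + 0.22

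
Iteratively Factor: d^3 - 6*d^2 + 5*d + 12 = (d + 1)*(d^2 - 7*d + 12) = (d - 4)*(d + 1)*(d - 3)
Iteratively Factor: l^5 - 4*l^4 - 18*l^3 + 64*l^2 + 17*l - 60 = (l - 3)*(l^4 - l^3 - 21*l^2 + l + 20) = (l - 3)*(l + 1)*(l^3 - 2*l^2 - 19*l + 20) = (l - 5)*(l - 3)*(l + 1)*(l^2 + 3*l - 4) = (l - 5)*(l - 3)*(l - 1)*(l + 1)*(l + 4)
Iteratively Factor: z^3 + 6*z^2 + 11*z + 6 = (z + 2)*(z^2 + 4*z + 3) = (z + 2)*(z + 3)*(z + 1)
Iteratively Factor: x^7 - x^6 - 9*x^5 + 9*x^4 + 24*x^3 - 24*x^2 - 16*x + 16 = (x - 1)*(x^6 - 9*x^4 + 24*x^2 - 16) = (x - 2)*(x - 1)*(x^5 + 2*x^4 - 5*x^3 - 10*x^2 + 4*x + 8) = (x - 2)*(x - 1)*(x + 1)*(x^4 + x^3 - 6*x^2 - 4*x + 8) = (x - 2)*(x - 1)*(x + 1)*(x + 2)*(x^3 - x^2 - 4*x + 4) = (x - 2)*(x - 1)*(x + 1)*(x + 2)^2*(x^2 - 3*x + 2) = (x - 2)*(x - 1)^2*(x + 1)*(x + 2)^2*(x - 2)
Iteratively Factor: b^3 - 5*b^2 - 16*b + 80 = (b - 4)*(b^2 - b - 20) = (b - 5)*(b - 4)*(b + 4)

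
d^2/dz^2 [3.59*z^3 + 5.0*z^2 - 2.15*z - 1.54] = 21.54*z + 10.0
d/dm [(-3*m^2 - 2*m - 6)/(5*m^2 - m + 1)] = (13*m^2 + 54*m - 8)/(25*m^4 - 10*m^3 + 11*m^2 - 2*m + 1)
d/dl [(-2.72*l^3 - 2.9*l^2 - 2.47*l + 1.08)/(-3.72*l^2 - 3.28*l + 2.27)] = (10.1184*l^4 + 17.8432*l^3 - 18.1996*l^2 - 5.1308*l - 2.0645)/(13.8384*l^4 + 24.4032*l^3 - 6.1304*l^2 - 14.8912*l + 5.1529)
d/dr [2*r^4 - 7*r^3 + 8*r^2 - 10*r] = 8*r^3 - 21*r^2 + 16*r - 10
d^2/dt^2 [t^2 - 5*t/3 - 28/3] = 2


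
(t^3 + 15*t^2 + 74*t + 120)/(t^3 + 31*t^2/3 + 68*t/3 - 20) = 3*(t + 4)/(3*t - 2)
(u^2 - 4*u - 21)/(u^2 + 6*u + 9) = (u - 7)/(u + 3)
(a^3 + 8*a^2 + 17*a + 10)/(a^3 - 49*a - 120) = (a^2 + 3*a + 2)/(a^2 - 5*a - 24)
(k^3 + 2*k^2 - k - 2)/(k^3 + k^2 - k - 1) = (k + 2)/(k + 1)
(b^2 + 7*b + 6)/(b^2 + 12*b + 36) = (b + 1)/(b + 6)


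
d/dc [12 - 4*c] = -4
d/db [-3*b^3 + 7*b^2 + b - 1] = -9*b^2 + 14*b + 1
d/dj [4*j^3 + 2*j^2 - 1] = 4*j*(3*j + 1)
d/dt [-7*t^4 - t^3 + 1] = t^2*(-28*t - 3)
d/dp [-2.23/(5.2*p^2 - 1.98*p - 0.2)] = (23.192*p - 4.4154)/(-5.2*p^2 + 1.98*p + 0.2)^2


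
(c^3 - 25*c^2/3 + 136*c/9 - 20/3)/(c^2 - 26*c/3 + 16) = (9*c^2 - 21*c + 10)/(3*(3*c - 8))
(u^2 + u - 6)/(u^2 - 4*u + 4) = (u + 3)/(u - 2)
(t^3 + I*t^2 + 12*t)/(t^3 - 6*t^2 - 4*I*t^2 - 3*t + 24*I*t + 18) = t*(t + 4*I)/(t^2 - t*(6 + I) + 6*I)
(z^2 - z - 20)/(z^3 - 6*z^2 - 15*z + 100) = 1/(z - 5)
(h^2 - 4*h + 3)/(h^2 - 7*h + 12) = (h - 1)/(h - 4)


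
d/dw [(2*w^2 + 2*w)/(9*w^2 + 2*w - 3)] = 2*(-7*w^2 - 6*w - 3)/(81*w^4 + 36*w^3 - 50*w^2 - 12*w + 9)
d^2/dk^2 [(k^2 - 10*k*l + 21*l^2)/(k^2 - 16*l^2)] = 2*l*(-10*k^3 + 111*k^2*l - 480*k*l^2 + 592*l^3)/(k^6 - 48*k^4*l^2 + 768*k^2*l^4 - 4096*l^6)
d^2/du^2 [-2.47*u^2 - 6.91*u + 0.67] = -4.94000000000000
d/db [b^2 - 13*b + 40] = 2*b - 13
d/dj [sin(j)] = cos(j)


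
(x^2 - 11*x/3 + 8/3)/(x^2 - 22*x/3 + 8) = (3*x^2 - 11*x + 8)/(3*x^2 - 22*x + 24)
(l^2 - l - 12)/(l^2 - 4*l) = (l + 3)/l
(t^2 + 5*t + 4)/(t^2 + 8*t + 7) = (t + 4)/(t + 7)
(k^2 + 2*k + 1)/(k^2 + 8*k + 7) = (k + 1)/(k + 7)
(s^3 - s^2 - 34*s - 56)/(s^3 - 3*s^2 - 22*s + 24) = (s^2 - 5*s - 14)/(s^2 - 7*s + 6)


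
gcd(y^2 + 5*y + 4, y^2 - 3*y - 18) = 1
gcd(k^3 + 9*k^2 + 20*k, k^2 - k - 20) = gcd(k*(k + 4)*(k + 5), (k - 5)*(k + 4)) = k + 4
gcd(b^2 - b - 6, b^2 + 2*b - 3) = 1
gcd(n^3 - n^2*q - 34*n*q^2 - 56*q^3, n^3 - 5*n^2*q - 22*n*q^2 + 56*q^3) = -n^2 + 3*n*q + 28*q^2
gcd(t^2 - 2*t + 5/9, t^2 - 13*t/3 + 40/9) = t - 5/3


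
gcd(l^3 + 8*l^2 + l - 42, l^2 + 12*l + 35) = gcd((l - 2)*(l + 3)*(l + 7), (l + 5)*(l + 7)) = l + 7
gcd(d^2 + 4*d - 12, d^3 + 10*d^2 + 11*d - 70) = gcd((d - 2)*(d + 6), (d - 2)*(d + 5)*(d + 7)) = d - 2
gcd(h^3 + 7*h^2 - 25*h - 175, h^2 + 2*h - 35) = h^2 + 2*h - 35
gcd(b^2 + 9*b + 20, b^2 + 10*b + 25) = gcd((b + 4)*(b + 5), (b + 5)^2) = b + 5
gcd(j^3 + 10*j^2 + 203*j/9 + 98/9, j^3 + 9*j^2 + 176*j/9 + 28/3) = j^2 + 3*j + 14/9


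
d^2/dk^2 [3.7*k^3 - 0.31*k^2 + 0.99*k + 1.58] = 22.2*k - 0.62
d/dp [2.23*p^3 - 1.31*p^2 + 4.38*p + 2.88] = 6.69*p^2 - 2.62*p + 4.38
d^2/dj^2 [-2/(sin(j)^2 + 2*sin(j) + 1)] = 4*(2*sin(j) - 3)/(sin(j) + 1)^3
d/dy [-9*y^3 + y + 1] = 1 - 27*y^2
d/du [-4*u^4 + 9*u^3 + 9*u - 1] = -16*u^3 + 27*u^2 + 9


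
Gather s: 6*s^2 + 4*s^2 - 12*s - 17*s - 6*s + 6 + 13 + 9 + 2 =10*s^2 - 35*s + 30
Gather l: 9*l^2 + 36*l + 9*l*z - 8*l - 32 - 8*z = 9*l^2 + l*(9*z + 28) - 8*z - 32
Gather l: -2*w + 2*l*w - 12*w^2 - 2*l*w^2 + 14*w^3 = l*(-2*w^2 + 2*w) + 14*w^3 - 12*w^2 - 2*w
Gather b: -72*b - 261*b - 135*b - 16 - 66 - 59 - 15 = -468*b - 156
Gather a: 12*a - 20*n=12*a - 20*n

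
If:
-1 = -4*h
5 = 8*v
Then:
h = 1/4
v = 5/8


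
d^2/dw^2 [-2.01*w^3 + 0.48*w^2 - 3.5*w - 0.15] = 0.96 - 12.06*w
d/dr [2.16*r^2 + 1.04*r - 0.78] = 4.32*r + 1.04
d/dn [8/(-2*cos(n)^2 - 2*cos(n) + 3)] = -(16*sin(n) + 16*sin(2*n))/(2*cos(n) + cos(2*n) - 2)^2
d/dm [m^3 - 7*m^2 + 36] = m*(3*m - 14)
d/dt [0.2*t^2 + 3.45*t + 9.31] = 0.4*t + 3.45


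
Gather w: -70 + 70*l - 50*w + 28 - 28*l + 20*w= 42*l - 30*w - 42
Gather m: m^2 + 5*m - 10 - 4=m^2 + 5*m - 14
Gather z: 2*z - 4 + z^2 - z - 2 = z^2 + z - 6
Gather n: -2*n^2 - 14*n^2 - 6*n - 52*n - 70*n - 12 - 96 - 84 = -16*n^2 - 128*n - 192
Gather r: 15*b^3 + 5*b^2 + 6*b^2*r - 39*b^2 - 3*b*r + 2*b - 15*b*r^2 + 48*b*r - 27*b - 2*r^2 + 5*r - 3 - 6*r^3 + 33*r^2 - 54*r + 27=15*b^3 - 34*b^2 - 25*b - 6*r^3 + r^2*(31 - 15*b) + r*(6*b^2 + 45*b - 49) + 24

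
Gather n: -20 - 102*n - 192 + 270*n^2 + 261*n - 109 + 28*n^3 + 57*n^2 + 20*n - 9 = 28*n^3 + 327*n^2 + 179*n - 330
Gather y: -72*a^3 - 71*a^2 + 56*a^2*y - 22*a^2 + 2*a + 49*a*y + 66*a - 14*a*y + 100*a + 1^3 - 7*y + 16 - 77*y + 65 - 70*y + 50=-72*a^3 - 93*a^2 + 168*a + y*(56*a^2 + 35*a - 154) + 132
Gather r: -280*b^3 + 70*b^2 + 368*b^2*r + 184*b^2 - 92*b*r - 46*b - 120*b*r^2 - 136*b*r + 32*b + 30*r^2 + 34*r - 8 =-280*b^3 + 254*b^2 - 14*b + r^2*(30 - 120*b) + r*(368*b^2 - 228*b + 34) - 8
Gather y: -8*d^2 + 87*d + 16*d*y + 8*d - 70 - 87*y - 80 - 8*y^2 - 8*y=-8*d^2 + 95*d - 8*y^2 + y*(16*d - 95) - 150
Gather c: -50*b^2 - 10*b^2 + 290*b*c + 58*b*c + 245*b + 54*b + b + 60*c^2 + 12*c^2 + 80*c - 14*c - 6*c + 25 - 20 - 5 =-60*b^2 + 300*b + 72*c^2 + c*(348*b + 60)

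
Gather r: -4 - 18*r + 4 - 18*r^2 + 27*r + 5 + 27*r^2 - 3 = 9*r^2 + 9*r + 2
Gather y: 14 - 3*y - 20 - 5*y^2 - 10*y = -5*y^2 - 13*y - 6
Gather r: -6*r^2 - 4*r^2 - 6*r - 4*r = -10*r^2 - 10*r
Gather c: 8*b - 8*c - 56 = 8*b - 8*c - 56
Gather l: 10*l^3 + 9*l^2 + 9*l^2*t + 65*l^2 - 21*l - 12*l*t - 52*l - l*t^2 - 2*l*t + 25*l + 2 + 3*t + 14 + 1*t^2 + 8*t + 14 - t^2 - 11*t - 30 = 10*l^3 + l^2*(9*t + 74) + l*(-t^2 - 14*t - 48)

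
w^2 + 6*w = w*(w + 6)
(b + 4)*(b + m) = b^2 + b*m + 4*b + 4*m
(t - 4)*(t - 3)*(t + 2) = t^3 - 5*t^2 - 2*t + 24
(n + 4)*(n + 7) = n^2 + 11*n + 28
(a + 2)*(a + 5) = a^2 + 7*a + 10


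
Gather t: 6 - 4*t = 6 - 4*t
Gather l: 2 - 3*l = 2 - 3*l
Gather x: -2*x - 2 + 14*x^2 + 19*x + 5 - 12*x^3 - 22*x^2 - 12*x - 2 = -12*x^3 - 8*x^2 + 5*x + 1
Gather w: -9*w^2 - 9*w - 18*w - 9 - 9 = -9*w^2 - 27*w - 18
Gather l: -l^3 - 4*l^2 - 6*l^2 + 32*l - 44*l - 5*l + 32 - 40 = -l^3 - 10*l^2 - 17*l - 8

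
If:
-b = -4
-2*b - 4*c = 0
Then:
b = 4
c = -2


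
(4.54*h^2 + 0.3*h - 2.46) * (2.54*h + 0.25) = 11.5316*h^3 + 1.897*h^2 - 6.1734*h - 0.615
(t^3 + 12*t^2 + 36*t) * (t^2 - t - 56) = t^5 + 11*t^4 - 32*t^3 - 708*t^2 - 2016*t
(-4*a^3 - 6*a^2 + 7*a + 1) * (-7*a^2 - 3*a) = 28*a^5 + 54*a^4 - 31*a^3 - 28*a^2 - 3*a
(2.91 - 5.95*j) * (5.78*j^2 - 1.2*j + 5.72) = -34.391*j^3 + 23.9598*j^2 - 37.526*j + 16.6452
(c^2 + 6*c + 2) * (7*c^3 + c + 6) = 7*c^5 + 42*c^4 + 15*c^3 + 12*c^2 + 38*c + 12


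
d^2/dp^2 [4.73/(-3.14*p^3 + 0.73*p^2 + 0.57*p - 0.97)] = ((89.1132*p - 6.9058)*(3.14*p^3 - 0.73*p^2 - 0.57*p + 0.97) - 4.73*(-18.84*p^2 + 2.92*p + 1.14)*(-9.42*p^2 + 1.46*p + 0.57))/(3.14*p^3 - 0.73*p^2 - 0.57*p + 0.97)^3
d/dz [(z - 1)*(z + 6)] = 2*z + 5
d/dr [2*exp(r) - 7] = 2*exp(r)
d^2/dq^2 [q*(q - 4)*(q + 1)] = 6*q - 6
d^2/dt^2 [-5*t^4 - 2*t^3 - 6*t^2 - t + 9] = -60*t^2 - 12*t - 12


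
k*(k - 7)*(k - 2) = k^3 - 9*k^2 + 14*k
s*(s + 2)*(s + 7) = s^3 + 9*s^2 + 14*s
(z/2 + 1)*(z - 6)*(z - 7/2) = z^3/2 - 15*z^2/4 + z + 21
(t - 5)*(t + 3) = t^2 - 2*t - 15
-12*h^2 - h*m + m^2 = (-4*h + m)*(3*h + m)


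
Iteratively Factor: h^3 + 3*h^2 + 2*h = (h + 2)*(h^2 + h) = h*(h + 2)*(h + 1)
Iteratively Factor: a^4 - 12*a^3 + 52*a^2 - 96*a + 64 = (a - 2)*(a^3 - 10*a^2 + 32*a - 32) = (a - 4)*(a - 2)*(a^2 - 6*a + 8) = (a - 4)*(a - 2)^2*(a - 4)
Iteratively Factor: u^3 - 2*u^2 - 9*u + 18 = (u + 3)*(u^2 - 5*u + 6) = (u - 3)*(u + 3)*(u - 2)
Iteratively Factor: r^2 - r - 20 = (r - 5)*(r + 4)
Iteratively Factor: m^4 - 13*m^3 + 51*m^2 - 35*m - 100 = (m - 4)*(m^3 - 9*m^2 + 15*m + 25) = (m - 5)*(m - 4)*(m^2 - 4*m - 5) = (m - 5)*(m - 4)*(m + 1)*(m - 5)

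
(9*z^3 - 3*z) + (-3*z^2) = 9*z^3 - 3*z^2 - 3*z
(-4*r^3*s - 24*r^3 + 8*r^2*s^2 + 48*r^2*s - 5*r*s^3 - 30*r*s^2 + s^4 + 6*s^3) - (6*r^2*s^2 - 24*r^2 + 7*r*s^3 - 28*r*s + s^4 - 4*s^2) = -4*r^3*s - 24*r^3 + 2*r^2*s^2 + 48*r^2*s + 24*r^2 - 12*r*s^3 - 30*r*s^2 + 28*r*s + 6*s^3 + 4*s^2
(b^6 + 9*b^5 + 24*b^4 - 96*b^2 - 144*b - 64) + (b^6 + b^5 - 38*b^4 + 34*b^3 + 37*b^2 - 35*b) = 2*b^6 + 10*b^5 - 14*b^4 + 34*b^3 - 59*b^2 - 179*b - 64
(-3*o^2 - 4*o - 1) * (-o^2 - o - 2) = 3*o^4 + 7*o^3 + 11*o^2 + 9*o + 2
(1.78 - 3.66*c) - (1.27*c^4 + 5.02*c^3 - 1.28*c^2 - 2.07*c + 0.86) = -1.27*c^4 - 5.02*c^3 + 1.28*c^2 - 1.59*c + 0.92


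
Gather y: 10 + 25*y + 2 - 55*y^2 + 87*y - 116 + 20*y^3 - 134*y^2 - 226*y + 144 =20*y^3 - 189*y^2 - 114*y + 40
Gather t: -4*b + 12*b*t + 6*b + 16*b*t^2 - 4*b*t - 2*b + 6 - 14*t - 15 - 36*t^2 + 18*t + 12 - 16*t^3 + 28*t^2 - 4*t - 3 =8*b*t - 16*t^3 + t^2*(16*b - 8)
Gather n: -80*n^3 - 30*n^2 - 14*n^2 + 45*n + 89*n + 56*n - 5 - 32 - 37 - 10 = -80*n^3 - 44*n^2 + 190*n - 84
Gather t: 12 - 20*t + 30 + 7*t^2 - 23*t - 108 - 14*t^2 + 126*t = -7*t^2 + 83*t - 66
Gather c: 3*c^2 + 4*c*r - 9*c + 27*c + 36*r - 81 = 3*c^2 + c*(4*r + 18) + 36*r - 81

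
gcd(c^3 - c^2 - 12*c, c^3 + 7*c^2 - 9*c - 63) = c + 3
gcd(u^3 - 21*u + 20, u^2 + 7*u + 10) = u + 5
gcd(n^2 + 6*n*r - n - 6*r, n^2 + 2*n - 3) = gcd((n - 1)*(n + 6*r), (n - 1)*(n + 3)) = n - 1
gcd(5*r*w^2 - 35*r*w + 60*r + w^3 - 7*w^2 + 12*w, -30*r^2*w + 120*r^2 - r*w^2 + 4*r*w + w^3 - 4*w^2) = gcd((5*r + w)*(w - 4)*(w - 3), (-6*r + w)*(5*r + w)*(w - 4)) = 5*r*w - 20*r + w^2 - 4*w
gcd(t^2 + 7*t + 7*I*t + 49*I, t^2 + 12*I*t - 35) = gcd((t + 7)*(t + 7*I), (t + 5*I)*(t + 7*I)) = t + 7*I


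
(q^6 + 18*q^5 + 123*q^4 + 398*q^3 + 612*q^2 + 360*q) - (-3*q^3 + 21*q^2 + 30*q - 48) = q^6 + 18*q^5 + 123*q^4 + 401*q^3 + 591*q^2 + 330*q + 48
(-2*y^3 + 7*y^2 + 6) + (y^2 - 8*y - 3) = -2*y^3 + 8*y^2 - 8*y + 3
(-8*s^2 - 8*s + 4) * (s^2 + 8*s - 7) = -8*s^4 - 72*s^3 - 4*s^2 + 88*s - 28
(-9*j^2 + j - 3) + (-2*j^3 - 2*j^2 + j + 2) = -2*j^3 - 11*j^2 + 2*j - 1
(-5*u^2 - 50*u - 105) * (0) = 0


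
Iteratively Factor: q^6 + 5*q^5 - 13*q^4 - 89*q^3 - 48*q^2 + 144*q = (q - 4)*(q^5 + 9*q^4 + 23*q^3 + 3*q^2 - 36*q) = (q - 4)*(q + 3)*(q^4 + 6*q^3 + 5*q^2 - 12*q) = (q - 4)*(q - 1)*(q + 3)*(q^3 + 7*q^2 + 12*q) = (q - 4)*(q - 1)*(q + 3)*(q + 4)*(q^2 + 3*q) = (q - 4)*(q - 1)*(q + 3)^2*(q + 4)*(q)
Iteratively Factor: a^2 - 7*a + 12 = (a - 3)*(a - 4)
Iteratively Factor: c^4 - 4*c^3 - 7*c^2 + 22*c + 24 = (c - 4)*(c^3 - 7*c - 6) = (c - 4)*(c - 3)*(c^2 + 3*c + 2) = (c - 4)*(c - 3)*(c + 2)*(c + 1)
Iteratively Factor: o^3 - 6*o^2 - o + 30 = (o + 2)*(o^2 - 8*o + 15) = (o - 5)*(o + 2)*(o - 3)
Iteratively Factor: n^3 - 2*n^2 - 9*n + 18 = (n - 3)*(n^2 + n - 6) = (n - 3)*(n - 2)*(n + 3)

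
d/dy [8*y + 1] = 8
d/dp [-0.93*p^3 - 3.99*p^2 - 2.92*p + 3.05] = -2.79*p^2 - 7.98*p - 2.92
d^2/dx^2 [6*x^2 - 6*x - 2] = 12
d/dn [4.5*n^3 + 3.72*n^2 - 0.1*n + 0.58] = 13.5*n^2 + 7.44*n - 0.1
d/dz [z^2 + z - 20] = 2*z + 1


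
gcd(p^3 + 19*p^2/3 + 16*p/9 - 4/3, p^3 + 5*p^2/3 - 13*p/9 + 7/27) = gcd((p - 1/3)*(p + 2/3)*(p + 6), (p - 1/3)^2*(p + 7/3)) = p - 1/3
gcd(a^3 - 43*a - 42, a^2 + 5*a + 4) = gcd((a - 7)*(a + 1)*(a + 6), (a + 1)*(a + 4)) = a + 1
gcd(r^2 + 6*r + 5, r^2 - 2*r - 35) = r + 5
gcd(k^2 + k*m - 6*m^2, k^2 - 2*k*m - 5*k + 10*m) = k - 2*m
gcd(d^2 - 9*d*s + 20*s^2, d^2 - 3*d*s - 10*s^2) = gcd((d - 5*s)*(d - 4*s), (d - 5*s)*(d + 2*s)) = -d + 5*s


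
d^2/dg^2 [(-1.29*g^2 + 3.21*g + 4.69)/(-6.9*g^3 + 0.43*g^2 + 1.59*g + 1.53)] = (122.8338*g^6 - 916.9686*g^5 - 2537.43084*g^4 + 339.918276*g^3 - 108.226932*g^2 - 303.642144*g + 4.11498)/(328.509*g^9 - 61.4169*g^8 - 223.27227*g^7 - 190.304227*g^6 + 78.686757*g^5 + 96.60384*g^4 + 38.160585*g^3 - 14.62374*g^2 - 11.166093*g - 3.581577)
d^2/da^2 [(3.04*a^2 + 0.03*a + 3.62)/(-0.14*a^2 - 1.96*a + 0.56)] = (-1.11022302462516e-16*a^4 + 1.667176*a^3 - 1.855728*a^2 - 5.97408*a - 30.353344)/(0.002744*a^6 + 0.115248*a^5 + 1.580544*a^4 + 6.607552*a^3 - 6.322176*a^2 + 1.843968*a - 0.175616)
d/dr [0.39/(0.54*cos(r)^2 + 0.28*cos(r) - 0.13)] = (0.4212*cos(r) + 0.1092)*sin(r)/(0.54*cos(r)^2 + 0.28*cos(r) - 0.13)^2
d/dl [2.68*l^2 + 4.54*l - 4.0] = 5.36*l + 4.54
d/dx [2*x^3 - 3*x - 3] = 6*x^2 - 3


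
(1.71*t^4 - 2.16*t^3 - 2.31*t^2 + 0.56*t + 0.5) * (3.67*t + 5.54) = 6.2757*t^5 + 1.5462*t^4 - 20.4441*t^3 - 10.7422*t^2 + 4.9374*t + 2.77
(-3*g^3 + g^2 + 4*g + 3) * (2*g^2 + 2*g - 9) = -6*g^5 - 4*g^4 + 37*g^3 + 5*g^2 - 30*g - 27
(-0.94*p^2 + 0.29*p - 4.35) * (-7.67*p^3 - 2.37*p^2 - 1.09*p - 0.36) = 7.2098*p^5 + 0.00349999999999984*p^4 + 33.7018*p^3 + 10.3318*p^2 + 4.6371*p + 1.566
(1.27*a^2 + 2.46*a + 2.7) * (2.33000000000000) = 2.9591*a^2 + 5.7318*a + 6.291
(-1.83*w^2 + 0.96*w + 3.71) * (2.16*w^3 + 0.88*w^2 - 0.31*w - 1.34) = -3.9528*w^5 + 0.4632*w^4 + 9.4257*w^3 + 5.4194*w^2 - 2.4365*w - 4.9714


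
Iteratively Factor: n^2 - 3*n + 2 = (n - 2)*(n - 1)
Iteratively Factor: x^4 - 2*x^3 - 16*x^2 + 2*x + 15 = (x + 1)*(x^3 - 3*x^2 - 13*x + 15) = (x - 5)*(x + 1)*(x^2 + 2*x - 3) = (x - 5)*(x - 1)*(x + 1)*(x + 3)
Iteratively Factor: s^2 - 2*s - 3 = (s - 3)*(s + 1)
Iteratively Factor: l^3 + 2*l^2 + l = (l)*(l^2 + 2*l + 1) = l*(l + 1)*(l + 1)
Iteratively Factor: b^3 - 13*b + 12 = (b - 1)*(b^2 + b - 12) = (b - 3)*(b - 1)*(b + 4)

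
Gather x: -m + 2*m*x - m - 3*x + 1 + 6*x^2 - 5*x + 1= -2*m + 6*x^2 + x*(2*m - 8) + 2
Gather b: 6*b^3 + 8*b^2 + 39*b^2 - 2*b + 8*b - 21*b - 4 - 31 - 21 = 6*b^3 + 47*b^2 - 15*b - 56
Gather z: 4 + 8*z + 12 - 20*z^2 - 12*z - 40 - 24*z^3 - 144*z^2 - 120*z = -24*z^3 - 164*z^2 - 124*z - 24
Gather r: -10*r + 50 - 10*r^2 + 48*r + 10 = -10*r^2 + 38*r + 60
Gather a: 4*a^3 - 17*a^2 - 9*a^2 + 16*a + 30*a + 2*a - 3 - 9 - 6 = 4*a^3 - 26*a^2 + 48*a - 18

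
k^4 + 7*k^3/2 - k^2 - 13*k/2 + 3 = (k - 1)*(k - 1/2)*(k + 2)*(k + 3)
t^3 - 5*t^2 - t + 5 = (t - 5)*(t - 1)*(t + 1)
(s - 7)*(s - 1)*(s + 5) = s^3 - 3*s^2 - 33*s + 35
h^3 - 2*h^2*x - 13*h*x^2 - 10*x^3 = (h - 5*x)*(h + x)*(h + 2*x)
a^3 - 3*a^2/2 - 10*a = a*(a - 4)*(a + 5/2)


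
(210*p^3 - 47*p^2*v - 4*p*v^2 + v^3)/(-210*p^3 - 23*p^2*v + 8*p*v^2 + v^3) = (-6*p + v)/(6*p + v)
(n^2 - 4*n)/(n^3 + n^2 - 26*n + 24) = n/(n^2 + 5*n - 6)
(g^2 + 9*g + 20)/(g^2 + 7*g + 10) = (g + 4)/(g + 2)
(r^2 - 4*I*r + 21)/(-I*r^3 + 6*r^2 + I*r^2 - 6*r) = (-r^2 + 4*I*r - 21)/(r*(I*r^2 - 6*r - I*r + 6))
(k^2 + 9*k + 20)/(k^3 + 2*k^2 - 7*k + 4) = (k + 5)/(k^2 - 2*k + 1)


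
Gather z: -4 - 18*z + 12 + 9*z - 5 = 3 - 9*z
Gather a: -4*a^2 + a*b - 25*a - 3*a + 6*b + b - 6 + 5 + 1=-4*a^2 + a*(b - 28) + 7*b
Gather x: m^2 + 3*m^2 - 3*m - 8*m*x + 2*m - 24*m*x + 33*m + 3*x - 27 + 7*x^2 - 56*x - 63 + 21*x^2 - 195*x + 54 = 4*m^2 + 32*m + 28*x^2 + x*(-32*m - 248) - 36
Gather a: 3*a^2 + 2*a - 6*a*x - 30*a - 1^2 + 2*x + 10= 3*a^2 + a*(-6*x - 28) + 2*x + 9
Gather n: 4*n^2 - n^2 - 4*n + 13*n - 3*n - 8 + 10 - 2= 3*n^2 + 6*n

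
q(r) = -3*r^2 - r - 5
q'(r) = -6*r - 1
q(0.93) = -8.52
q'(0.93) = -6.58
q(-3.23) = -33.07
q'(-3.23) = 18.38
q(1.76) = -16.05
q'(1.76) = -11.56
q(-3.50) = -38.25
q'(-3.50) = 20.00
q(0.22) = -5.37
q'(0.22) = -2.32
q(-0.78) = -6.05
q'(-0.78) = 3.68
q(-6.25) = -115.94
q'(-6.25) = 36.50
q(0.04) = -5.04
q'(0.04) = -1.24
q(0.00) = -5.00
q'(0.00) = -1.00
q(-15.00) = -665.00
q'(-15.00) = 89.00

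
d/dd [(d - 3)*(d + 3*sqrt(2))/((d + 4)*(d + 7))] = (-3*sqrt(2)*d^2 + 14*d^2 + 18*sqrt(2)*d + 56*d - 84 + 183*sqrt(2))/(d^4 + 22*d^3 + 177*d^2 + 616*d + 784)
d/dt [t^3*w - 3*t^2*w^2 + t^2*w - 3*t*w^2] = w*(3*t^2 - 6*t*w + 2*t - 3*w)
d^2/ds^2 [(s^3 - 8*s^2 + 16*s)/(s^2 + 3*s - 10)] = 2*(59*s^3 - 330*s^2 + 780*s - 320)/(s^6 + 9*s^5 - 3*s^4 - 153*s^3 + 30*s^2 + 900*s - 1000)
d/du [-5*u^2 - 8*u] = -10*u - 8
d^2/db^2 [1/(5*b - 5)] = 2/(5*(b - 1)^3)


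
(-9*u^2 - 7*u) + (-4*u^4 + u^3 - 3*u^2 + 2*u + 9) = -4*u^4 + u^3 - 12*u^2 - 5*u + 9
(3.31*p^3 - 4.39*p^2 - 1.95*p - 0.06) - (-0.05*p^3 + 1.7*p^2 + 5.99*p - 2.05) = 3.36*p^3 - 6.09*p^2 - 7.94*p + 1.99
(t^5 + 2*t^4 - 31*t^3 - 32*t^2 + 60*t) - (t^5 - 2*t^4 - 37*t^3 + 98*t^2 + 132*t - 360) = 4*t^4 + 6*t^3 - 130*t^2 - 72*t + 360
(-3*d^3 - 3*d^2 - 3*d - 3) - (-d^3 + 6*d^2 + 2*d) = -2*d^3 - 9*d^2 - 5*d - 3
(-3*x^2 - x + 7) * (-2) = 6*x^2 + 2*x - 14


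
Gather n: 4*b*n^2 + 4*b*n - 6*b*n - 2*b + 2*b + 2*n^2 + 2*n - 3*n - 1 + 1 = n^2*(4*b + 2) + n*(-2*b - 1)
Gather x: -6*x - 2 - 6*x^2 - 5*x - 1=-6*x^2 - 11*x - 3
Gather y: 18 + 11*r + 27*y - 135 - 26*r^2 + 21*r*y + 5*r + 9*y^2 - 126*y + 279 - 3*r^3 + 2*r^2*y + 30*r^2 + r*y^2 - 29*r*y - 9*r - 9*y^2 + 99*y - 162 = -3*r^3 + 4*r^2 + r*y^2 + 7*r + y*(2*r^2 - 8*r)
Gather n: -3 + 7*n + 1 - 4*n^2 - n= -4*n^2 + 6*n - 2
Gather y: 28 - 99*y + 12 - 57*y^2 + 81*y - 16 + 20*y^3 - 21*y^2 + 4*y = 20*y^3 - 78*y^2 - 14*y + 24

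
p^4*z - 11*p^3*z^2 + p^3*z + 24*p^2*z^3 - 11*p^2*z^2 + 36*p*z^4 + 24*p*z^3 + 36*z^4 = (p - 6*z)^2*(p + z)*(p*z + z)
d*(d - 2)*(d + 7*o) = d^3 + 7*d^2*o - 2*d^2 - 14*d*o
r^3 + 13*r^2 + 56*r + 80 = (r + 4)^2*(r + 5)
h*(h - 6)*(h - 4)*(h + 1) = h^4 - 9*h^3 + 14*h^2 + 24*h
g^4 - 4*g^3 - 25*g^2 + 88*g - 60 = (g - 6)*(g - 2)*(g - 1)*(g + 5)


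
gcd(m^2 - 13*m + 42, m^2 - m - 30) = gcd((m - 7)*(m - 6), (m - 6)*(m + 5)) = m - 6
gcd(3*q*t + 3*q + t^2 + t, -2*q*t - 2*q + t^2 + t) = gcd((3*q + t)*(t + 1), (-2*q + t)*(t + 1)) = t + 1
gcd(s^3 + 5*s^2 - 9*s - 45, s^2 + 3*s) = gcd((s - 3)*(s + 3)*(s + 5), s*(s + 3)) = s + 3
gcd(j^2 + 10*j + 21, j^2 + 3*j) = j + 3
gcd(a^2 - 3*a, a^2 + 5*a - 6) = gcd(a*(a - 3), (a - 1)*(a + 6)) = 1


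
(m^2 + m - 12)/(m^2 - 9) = (m + 4)/(m + 3)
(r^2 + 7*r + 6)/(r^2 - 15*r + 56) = (r^2 + 7*r + 6)/(r^2 - 15*r + 56)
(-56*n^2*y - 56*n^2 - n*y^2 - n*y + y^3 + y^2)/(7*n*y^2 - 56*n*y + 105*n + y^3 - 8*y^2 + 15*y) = (-8*n*y - 8*n + y^2 + y)/(y^2 - 8*y + 15)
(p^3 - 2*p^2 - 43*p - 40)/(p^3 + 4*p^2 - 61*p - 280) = (p + 1)/(p + 7)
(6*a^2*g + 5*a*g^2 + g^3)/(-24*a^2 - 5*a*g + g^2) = g*(-2*a - g)/(8*a - g)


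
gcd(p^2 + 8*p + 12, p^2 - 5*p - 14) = p + 2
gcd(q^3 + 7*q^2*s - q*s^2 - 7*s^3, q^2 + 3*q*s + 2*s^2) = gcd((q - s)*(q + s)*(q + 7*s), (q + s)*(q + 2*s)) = q + s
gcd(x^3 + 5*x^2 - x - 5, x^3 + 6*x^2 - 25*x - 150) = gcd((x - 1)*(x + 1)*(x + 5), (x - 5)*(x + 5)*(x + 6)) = x + 5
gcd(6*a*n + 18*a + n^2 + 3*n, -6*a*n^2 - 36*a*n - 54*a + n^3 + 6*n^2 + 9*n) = n + 3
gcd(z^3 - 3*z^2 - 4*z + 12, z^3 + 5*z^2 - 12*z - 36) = z^2 - z - 6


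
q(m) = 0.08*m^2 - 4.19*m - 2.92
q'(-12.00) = -6.11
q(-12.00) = 58.88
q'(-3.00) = -4.67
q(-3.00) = 10.37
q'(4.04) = -3.54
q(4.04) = -18.54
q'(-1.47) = -4.43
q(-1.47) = 3.41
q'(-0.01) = -4.19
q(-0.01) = -2.88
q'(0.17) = -4.16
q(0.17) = -3.63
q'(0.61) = -4.09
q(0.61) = -5.45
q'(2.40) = -3.81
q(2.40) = -12.52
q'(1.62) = -3.93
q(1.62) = -9.50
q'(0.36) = -4.13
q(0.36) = -4.42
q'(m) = 0.16*m - 4.19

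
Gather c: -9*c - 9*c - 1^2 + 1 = -18*c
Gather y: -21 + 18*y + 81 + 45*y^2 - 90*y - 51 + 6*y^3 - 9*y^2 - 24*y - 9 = 6*y^3 + 36*y^2 - 96*y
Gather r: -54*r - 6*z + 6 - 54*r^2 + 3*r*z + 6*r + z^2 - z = -54*r^2 + r*(3*z - 48) + z^2 - 7*z + 6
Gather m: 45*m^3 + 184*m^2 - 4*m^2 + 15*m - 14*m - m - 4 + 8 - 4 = 45*m^3 + 180*m^2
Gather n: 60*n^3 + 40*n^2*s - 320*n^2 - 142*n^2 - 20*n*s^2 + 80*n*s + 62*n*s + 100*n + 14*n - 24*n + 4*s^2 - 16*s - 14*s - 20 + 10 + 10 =60*n^3 + n^2*(40*s - 462) + n*(-20*s^2 + 142*s + 90) + 4*s^2 - 30*s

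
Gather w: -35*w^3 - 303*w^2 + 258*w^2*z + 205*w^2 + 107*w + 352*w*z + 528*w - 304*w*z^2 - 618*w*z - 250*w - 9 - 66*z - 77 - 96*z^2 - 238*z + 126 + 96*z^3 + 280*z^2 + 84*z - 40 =-35*w^3 + w^2*(258*z - 98) + w*(-304*z^2 - 266*z + 385) + 96*z^3 + 184*z^2 - 220*z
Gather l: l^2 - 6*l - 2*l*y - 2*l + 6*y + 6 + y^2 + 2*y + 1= l^2 + l*(-2*y - 8) + y^2 + 8*y + 7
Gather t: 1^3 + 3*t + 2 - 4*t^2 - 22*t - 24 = -4*t^2 - 19*t - 21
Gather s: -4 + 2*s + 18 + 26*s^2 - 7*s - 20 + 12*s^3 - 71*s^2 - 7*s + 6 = 12*s^3 - 45*s^2 - 12*s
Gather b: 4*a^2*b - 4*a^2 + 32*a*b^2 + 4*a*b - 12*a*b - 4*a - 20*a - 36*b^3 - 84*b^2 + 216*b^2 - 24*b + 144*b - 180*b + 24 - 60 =-4*a^2 - 24*a - 36*b^3 + b^2*(32*a + 132) + b*(4*a^2 - 8*a - 60) - 36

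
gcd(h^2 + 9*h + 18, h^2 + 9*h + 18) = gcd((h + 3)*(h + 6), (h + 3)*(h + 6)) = h^2 + 9*h + 18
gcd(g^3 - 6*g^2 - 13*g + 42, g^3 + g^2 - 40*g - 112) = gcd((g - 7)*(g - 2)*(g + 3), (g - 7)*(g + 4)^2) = g - 7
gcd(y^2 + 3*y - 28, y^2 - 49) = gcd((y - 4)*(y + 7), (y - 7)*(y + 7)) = y + 7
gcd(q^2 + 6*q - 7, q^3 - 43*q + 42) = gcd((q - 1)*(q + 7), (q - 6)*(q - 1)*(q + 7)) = q^2 + 6*q - 7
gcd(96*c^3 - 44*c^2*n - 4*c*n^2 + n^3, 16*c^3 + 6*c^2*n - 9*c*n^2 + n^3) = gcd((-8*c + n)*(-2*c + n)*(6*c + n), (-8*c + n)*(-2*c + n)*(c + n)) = 16*c^2 - 10*c*n + n^2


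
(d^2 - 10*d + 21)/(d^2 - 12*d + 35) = (d - 3)/(d - 5)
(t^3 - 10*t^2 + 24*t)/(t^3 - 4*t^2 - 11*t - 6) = t*(t - 4)/(t^2 + 2*t + 1)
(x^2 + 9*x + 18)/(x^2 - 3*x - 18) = (x + 6)/(x - 6)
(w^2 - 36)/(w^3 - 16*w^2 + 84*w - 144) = (w + 6)/(w^2 - 10*w + 24)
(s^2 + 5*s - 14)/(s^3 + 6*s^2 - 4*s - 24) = (s + 7)/(s^2 + 8*s + 12)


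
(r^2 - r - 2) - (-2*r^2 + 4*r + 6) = 3*r^2 - 5*r - 8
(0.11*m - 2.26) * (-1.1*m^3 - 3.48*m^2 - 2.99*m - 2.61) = -0.121*m^4 + 2.1032*m^3 + 7.5359*m^2 + 6.4703*m + 5.8986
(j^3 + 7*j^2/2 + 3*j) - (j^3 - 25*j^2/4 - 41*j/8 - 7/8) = 39*j^2/4 + 65*j/8 + 7/8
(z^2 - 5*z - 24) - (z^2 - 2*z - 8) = -3*z - 16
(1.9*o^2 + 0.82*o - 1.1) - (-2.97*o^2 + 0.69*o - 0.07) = 4.87*o^2 + 0.13*o - 1.03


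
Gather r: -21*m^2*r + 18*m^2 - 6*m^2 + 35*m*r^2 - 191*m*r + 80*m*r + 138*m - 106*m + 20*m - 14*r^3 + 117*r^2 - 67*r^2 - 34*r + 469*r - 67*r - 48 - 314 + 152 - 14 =12*m^2 + 52*m - 14*r^3 + r^2*(35*m + 50) + r*(-21*m^2 - 111*m + 368) - 224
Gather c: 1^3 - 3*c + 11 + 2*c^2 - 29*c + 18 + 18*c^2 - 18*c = 20*c^2 - 50*c + 30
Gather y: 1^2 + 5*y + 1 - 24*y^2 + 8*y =-24*y^2 + 13*y + 2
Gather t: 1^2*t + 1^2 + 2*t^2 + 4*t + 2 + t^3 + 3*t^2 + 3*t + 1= t^3 + 5*t^2 + 8*t + 4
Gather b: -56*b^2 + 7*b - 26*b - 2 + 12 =-56*b^2 - 19*b + 10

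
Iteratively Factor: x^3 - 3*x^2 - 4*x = (x + 1)*(x^2 - 4*x) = x*(x + 1)*(x - 4)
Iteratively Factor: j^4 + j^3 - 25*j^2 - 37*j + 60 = (j - 1)*(j^3 + 2*j^2 - 23*j - 60) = (j - 1)*(j + 4)*(j^2 - 2*j - 15) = (j - 5)*(j - 1)*(j + 4)*(j + 3)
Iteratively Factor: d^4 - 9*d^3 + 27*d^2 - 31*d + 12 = (d - 1)*(d^3 - 8*d^2 + 19*d - 12) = (d - 3)*(d - 1)*(d^2 - 5*d + 4) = (d - 4)*(d - 3)*(d - 1)*(d - 1)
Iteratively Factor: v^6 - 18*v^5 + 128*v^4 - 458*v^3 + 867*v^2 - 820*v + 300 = (v - 2)*(v^5 - 16*v^4 + 96*v^3 - 266*v^2 + 335*v - 150) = (v - 2)*(v - 1)*(v^4 - 15*v^3 + 81*v^2 - 185*v + 150) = (v - 2)^2*(v - 1)*(v^3 - 13*v^2 + 55*v - 75) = (v - 5)*(v - 2)^2*(v - 1)*(v^2 - 8*v + 15) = (v - 5)^2*(v - 2)^2*(v - 1)*(v - 3)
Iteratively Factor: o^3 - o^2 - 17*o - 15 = (o + 3)*(o^2 - 4*o - 5) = (o - 5)*(o + 3)*(o + 1)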